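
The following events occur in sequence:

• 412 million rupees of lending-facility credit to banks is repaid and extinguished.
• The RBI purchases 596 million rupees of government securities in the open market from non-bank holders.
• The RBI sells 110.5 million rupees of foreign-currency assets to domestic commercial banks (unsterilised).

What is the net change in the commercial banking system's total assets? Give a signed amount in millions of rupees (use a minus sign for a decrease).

+184 million

Discount-window repayment 412 million rupees: bank balance sheets shrink → −412M.
Asset purchase (from non-banks) 596 million rupees: bank balance sheets expand → +596M.
FX sale 110.5 million rupees: just an asset swap on bank balance sheets → 0.
Net: −412 + 596 + 0 = +184 million.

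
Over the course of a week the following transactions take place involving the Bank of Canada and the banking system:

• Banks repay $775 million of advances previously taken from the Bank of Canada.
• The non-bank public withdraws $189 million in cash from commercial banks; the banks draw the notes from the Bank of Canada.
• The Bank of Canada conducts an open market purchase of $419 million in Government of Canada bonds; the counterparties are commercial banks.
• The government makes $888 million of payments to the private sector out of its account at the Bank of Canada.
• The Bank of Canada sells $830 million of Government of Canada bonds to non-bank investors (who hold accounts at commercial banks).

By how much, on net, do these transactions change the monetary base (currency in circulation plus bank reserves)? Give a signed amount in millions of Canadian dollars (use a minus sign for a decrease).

Bank of Canada balance sheet:
  Assets:      Securities −$411M, Loans to banks −$775M
  Liabilities: Bank reserves −$487M, Currency in circulation +$189M, Government deposits −$888M
Monetary base = currency + reserves: +$189M + (−$487M) = -$298 million.

-$298 million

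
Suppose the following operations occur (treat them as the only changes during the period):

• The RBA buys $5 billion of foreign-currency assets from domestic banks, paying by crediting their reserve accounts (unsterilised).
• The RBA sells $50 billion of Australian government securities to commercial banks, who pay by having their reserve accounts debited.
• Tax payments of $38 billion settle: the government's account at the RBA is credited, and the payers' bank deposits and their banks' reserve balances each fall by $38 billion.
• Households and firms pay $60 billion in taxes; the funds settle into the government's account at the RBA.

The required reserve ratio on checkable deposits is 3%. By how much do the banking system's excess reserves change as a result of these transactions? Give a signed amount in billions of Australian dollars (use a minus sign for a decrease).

FX purchase $5 billion: reserves +$5B, deposits 0.
OMO sale (to banks) $50 billion: reserves −$50B, deposits 0.
Government account inflow $38 billion: reserves −$38B, deposits −$38B.
Government account inflow $60 billion: reserves −$60B, deposits −$60B.
Totals: Δreserves = −$143B, Δdeposits = −$98B.
Δrequired reserves = 3% × −$98B = −$2.94B.
Δexcess reserves = Δreserves − Δrequired = −$143B − (−$2.94B) = -$140.06 billion.

-$140.06 billion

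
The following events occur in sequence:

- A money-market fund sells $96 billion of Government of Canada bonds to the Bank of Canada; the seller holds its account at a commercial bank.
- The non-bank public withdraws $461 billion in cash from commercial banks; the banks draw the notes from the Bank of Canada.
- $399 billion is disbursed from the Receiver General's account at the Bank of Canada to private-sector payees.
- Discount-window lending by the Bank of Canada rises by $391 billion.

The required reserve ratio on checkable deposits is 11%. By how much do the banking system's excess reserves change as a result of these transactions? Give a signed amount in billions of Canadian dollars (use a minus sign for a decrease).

+$421.26 billion

Asset purchase (from non-banks) $96 billion: reserves +$96B, deposits +$96B.
Currency withdrawal $461 billion: reserves −$461B, deposits −$461B.
Government spending $399 billion: reserves +$399B, deposits +$399B.
Discount-window loan $391 billion: reserves +$391B, deposits 0.
Totals: Δreserves = +$425B, Δdeposits = +$34B.
Δrequired reserves = 11% × +$34B = +$3.74B.
Δexcess reserves = Δreserves − Δrequired = +$425B − (+$3.74B) = +$421.26 billion.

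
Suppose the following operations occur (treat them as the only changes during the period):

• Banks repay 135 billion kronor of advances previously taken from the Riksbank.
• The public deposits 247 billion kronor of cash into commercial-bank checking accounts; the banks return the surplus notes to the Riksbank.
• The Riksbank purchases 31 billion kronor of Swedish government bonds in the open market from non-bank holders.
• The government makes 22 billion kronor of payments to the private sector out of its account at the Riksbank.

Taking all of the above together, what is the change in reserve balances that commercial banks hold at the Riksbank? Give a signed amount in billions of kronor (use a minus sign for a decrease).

Riksbank balance sheet:
  Assets:      Securities +31B, Loans to banks −135B
  Liabilities: Bank reserves +165B, Currency in circulation −247B, Government deposits −22B
Commercial banking system:
  Assets:      Reserves at CB +165B
  Liabilities: Checkable deposits +300B, Borrowings from CB −135B
So the change in reserve balances that commercial banks hold at the Riksbank is +165 billion.

+165 billion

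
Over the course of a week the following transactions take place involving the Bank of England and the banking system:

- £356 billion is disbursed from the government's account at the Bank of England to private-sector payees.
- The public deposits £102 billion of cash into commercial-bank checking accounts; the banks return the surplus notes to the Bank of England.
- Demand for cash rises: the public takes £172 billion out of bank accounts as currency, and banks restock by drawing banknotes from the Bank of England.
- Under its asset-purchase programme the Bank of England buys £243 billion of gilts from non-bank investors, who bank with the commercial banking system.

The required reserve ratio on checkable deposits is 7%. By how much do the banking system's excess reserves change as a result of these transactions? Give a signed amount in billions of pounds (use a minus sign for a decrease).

+£491.97 billion

Government spending £356 billion: reserves +£356B, deposits +£356B.
Currency deposit £102 billion: reserves +£102B, deposits +£102B.
Currency withdrawal £172 billion: reserves −£172B, deposits −£172B.
Asset purchase (from non-banks) £243 billion: reserves +£243B, deposits +£243B.
Totals: Δreserves = +£529B, Δdeposits = +£529B.
Δrequired reserves = 7% × +£529B = +£37.03B.
Δexcess reserves = Δreserves − Δrequired = +£529B − (+£37.03B) = +£491.97 billion.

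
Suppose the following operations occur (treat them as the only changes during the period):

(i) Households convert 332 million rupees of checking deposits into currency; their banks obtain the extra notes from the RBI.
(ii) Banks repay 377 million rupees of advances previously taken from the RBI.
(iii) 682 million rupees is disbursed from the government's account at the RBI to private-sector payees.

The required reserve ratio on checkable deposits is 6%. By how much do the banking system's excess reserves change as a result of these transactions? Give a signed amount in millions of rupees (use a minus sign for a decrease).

-48 million

Currency withdrawal 332 million rupees: reserves −332M, deposits −332M.
Discount-window repayment 377 million rupees: reserves −377M, deposits 0.
Government spending 682 million rupees: reserves +682M, deposits +682M.
Totals: Δreserves = −27M, Δdeposits = +350M.
Δrequired reserves = 6% × +350M = +21M.
Δexcess reserves = Δreserves − Δrequired = −27M − (+21M) = -48 million.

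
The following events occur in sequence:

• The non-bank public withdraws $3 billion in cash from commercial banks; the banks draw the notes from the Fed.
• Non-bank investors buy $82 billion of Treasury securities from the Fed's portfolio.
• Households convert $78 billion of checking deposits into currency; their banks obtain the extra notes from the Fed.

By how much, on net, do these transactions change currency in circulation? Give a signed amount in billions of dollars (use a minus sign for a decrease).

+$81 billion

Fed balance sheet:
  Assets:      Securities −$82B
  Liabilities: Bank reserves −$163B, Currency in circulation +$81B
So the change in currency in circulation is +$81 billion.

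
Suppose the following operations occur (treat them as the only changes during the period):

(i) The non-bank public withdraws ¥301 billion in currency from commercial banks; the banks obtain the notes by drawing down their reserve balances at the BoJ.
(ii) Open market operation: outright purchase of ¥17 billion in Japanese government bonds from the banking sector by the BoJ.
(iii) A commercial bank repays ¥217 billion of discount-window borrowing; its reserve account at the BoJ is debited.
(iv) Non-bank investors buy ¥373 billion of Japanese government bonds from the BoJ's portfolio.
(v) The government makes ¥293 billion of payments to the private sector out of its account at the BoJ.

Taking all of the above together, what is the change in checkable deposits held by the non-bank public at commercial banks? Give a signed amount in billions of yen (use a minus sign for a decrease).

-¥381 billion

Currency withdrawal ¥301 billion: non-bank counterparties' bank balances fall → −¥301B.
OMO purchase (from banks) ¥17 billion: the counterparty is a bank, so public deposits are unchanged → 0.
Discount-window repayment ¥217 billion: the counterparty is a bank, so public deposits are unchanged → 0.
Asset sale (to non-banks) ¥373 billion: non-bank counterparties' bank balances fall → −¥373B.
Government spending ¥293 billion: non-bank counterparties' bank balances rise → +¥293B.
Net: −301 + 0 + 0 − 373 + 293 = -¥381 billion.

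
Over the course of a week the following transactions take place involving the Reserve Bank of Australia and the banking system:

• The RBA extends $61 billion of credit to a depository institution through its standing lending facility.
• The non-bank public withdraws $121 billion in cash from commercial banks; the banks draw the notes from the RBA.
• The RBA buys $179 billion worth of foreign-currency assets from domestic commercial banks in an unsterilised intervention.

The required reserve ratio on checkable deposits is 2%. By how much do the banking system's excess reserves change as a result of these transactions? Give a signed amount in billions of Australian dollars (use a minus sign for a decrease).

+$121.42 billion

Discount-window loan $61 billion: reserves +$61B, deposits 0.
Currency withdrawal $121 billion: reserves −$121B, deposits −$121B.
FX purchase $179 billion: reserves +$179B, deposits 0.
Totals: Δreserves = +$119B, Δdeposits = −$121B.
Δrequired reserves = 2% × −$121B = −$2.42B.
Δexcess reserves = Δreserves − Δrequired = +$119B − (−$2.42B) = +$121.42 billion.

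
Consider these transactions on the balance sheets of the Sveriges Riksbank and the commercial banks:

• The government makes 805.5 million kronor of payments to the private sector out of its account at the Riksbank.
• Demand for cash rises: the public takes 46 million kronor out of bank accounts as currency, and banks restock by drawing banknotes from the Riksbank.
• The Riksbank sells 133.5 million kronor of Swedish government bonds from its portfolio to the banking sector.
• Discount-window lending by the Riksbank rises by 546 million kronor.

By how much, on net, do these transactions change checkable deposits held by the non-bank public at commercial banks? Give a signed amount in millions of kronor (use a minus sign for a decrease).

+759.5 million

Riksbank balance sheet:
  Assets:      Securities −133.5M, Loans to banks +546M
  Liabilities: Bank reserves +1172M, Currency in circulation +46M, Government deposits −805.5M
Commercial banking system:
  Assets:      Reserves at CB +1172M, Securities +133.5M
  Liabilities: Checkable deposits +759.5M, Borrowings from CB +546M
So the change in checkable deposits held by the non-bank public at commercial banks is +759.5 million.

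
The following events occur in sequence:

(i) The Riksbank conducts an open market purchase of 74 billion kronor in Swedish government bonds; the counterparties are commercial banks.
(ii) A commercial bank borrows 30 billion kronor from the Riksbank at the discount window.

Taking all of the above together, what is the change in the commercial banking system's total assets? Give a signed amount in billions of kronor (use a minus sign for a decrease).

+30 billion

OMO purchase (from banks) 74 billion kronor: just an asset swap on bank balance sheets → 0.
Discount-window loan 30 billion kronor: bank balance sheets expand → +30B.
Net: 0 + 30 = +30 billion.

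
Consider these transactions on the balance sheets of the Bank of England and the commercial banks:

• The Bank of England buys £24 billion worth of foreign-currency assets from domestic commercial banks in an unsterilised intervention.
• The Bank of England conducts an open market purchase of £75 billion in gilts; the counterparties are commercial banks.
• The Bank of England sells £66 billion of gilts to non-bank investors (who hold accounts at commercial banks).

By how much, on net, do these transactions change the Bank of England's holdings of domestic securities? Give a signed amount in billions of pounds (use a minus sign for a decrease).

FX purchase £24 billion: the Bank of England's securities portfolio is untouched → 0.
OMO purchase (from banks) £75 billion: securities added to the Bank of England's portfolio → +£75B.
Asset sale (to non-banks) £66 billion: securities removed from the Bank of England's portfolio → −£66B.
Net: 0 + 75 − 66 = +£9 billion.

+£9 billion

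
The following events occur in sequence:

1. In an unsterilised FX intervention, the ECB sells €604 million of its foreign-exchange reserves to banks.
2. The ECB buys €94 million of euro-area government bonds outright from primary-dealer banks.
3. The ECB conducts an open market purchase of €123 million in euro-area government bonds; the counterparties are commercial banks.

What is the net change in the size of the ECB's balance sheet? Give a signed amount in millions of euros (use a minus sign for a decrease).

-€387 million

ECB balance sheet:
  Assets:      Securities +€217M, Foreign assets −€604M
  Liabilities: Bank reserves −€387M
Commercial banking system:
  Assets:      Reserves at CB −€387M, Securities −€217M, Foreign assets +€604M
  Liabilities: no change
Change in total ECB assets = -€387 million.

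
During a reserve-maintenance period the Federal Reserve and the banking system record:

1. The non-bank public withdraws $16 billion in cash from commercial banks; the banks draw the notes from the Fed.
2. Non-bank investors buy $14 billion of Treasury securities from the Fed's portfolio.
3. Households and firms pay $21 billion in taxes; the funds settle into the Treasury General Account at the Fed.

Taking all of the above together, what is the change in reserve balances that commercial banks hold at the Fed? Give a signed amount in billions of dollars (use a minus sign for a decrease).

-$51 billion

Currency withdrawal $16 billion: banks swap reserves for currency → −$16B.
Asset sale (to non-banks) $14 billion: the non-bank buyers' banks settle from reserves → −$14B.
Government account inflow $21 billion: funds move from bank reserves into the government account → −$21B.
Net: −16 − 14 − 21 = -$51 billion.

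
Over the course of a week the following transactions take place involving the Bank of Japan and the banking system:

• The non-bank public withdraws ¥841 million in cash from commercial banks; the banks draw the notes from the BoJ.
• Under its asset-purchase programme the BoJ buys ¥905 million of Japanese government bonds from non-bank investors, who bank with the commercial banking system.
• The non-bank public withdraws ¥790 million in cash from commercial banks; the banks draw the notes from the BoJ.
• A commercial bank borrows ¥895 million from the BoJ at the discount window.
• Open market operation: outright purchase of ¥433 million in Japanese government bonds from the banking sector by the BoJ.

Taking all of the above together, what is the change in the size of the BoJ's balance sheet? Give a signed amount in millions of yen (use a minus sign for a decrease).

BoJ balance sheet:
  Assets:      Securities +¥1338M, Loans to banks +¥895M
  Liabilities: Bank reserves +¥602M, Currency in circulation +¥1631M
Change in total BoJ assets = +¥2233 million.

+¥2233 million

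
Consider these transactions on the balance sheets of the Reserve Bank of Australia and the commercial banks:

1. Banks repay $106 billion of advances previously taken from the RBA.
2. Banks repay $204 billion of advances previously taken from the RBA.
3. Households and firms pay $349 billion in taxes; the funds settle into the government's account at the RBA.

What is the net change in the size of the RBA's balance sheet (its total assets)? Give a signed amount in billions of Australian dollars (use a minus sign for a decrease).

-$310 billion

Discount-window repayment $106 billion: an RBA asset is shed → −$106B.
Discount-window repayment $204 billion: an RBA asset is shed → −$204B.
Government account inflow $349 billion: only the composition of liabilities changes → 0.
Net: −106 − 204 + 0 = -$310 billion.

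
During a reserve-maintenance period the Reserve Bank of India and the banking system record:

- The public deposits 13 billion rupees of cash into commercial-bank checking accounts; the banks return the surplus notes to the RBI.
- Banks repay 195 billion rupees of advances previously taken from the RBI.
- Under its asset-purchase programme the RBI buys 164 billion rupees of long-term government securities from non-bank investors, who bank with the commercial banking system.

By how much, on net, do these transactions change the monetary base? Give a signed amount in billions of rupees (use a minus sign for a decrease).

-31 billion

RBI balance sheet:
  Assets:      Securities +164B, Loans to banks −195B
  Liabilities: Bank reserves −18B, Currency in circulation −13B
Monetary base = currency + reserves: −13B + (−18B) = -31 billion.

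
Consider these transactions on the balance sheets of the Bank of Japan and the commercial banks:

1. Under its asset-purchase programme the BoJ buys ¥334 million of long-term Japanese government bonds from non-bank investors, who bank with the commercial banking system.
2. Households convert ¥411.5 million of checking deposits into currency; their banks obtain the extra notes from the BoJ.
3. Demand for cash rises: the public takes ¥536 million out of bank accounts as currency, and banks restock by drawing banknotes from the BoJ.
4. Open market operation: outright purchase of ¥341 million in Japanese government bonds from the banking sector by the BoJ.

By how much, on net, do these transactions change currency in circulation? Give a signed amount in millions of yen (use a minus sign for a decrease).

+¥947.5 million

Asset purchase (from non-banks) ¥334 million: no currency enters or leaves circulation → 0.
Currency withdrawal ¥411.5 million: notes leave the central bank → +¥411.5M.
Currency withdrawal ¥536 million: notes leave the central bank → +¥536M.
OMO purchase (from banks) ¥341 million: no currency enters or leaves circulation → 0.
Net: 0 + 411.5 + 536 + 0 = +¥947.5 million.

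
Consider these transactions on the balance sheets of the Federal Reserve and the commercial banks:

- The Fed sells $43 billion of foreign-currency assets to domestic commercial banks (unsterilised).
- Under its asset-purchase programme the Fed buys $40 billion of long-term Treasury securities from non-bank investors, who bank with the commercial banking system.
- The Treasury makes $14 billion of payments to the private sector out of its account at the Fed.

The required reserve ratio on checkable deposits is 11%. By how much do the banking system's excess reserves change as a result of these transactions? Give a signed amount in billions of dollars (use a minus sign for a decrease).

FX sale $43 billion: reserves −$43B, deposits 0.
Asset purchase (from non-banks) $40 billion: reserves +$40B, deposits +$40B.
Government spending $14 billion: reserves +$14B, deposits +$14B.
Totals: Δreserves = +$11B, Δdeposits = +$54B.
Δrequired reserves = 11% × +$54B = +$5.94B.
Δexcess reserves = Δreserves − Δrequired = +$11B − (+$5.94B) = +$5.06 billion.

+$5.06 billion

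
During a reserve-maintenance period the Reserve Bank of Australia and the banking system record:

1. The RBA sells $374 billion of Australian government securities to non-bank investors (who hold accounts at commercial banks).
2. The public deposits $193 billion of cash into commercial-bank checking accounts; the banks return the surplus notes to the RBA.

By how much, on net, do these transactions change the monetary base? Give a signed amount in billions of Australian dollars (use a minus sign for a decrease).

-$374 billion

RBA balance sheet:
  Assets:      Securities −$374B
  Liabilities: Bank reserves −$181B, Currency in circulation −$193B
Monetary base = currency + reserves: −$193B + (−$181B) = -$374 billion.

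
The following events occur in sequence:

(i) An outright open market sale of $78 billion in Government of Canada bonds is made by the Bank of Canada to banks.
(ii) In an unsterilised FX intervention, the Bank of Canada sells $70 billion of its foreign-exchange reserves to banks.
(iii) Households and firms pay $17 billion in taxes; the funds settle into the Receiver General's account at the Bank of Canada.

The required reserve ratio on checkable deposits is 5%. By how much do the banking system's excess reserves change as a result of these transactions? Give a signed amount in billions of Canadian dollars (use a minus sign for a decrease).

-$164.15 billion

OMO sale (to banks) $78 billion: reserves −$78B, deposits 0.
FX sale $70 billion: reserves −$70B, deposits 0.
Government account inflow $17 billion: reserves −$17B, deposits −$17B.
Totals: Δreserves = −$165B, Δdeposits = −$17B.
Δrequired reserves = 5% × −$17B = −$0.85B.
Δexcess reserves = Δreserves − Δrequired = −$165B − (−$0.85B) = -$164.15 billion.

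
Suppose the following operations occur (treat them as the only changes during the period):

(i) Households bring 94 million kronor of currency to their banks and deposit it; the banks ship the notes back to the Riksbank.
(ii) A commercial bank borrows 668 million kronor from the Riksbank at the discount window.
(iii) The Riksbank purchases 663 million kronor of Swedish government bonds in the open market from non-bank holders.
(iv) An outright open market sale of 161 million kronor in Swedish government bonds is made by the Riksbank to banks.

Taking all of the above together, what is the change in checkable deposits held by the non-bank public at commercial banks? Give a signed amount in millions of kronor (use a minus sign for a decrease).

+757 million

Riksbank balance sheet:
  Assets:      Securities +502M, Loans to banks +668M
  Liabilities: Bank reserves +1264M, Currency in circulation −94M
Commercial banking system:
  Assets:      Reserves at CB +1264M, Securities +161M
  Liabilities: Checkable deposits +757M, Borrowings from CB +668M
So the change in checkable deposits held by the non-bank public at commercial banks is +757 million.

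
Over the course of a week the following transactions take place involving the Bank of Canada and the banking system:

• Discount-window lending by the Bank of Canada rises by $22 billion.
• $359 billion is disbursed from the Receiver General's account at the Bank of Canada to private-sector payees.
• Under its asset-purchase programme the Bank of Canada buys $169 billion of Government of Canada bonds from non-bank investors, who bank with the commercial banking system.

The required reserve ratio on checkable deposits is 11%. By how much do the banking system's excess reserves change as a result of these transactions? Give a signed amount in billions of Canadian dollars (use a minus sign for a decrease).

+$491.92 billion

Discount-window loan $22 billion: reserves +$22B, deposits 0.
Government spending $359 billion: reserves +$359B, deposits +$359B.
Asset purchase (from non-banks) $169 billion: reserves +$169B, deposits +$169B.
Totals: Δreserves = +$550B, Δdeposits = +$528B.
Δrequired reserves = 11% × +$528B = +$58.08B.
Δexcess reserves = Δreserves − Δrequired = +$550B − (+$58.08B) = +$491.92 billion.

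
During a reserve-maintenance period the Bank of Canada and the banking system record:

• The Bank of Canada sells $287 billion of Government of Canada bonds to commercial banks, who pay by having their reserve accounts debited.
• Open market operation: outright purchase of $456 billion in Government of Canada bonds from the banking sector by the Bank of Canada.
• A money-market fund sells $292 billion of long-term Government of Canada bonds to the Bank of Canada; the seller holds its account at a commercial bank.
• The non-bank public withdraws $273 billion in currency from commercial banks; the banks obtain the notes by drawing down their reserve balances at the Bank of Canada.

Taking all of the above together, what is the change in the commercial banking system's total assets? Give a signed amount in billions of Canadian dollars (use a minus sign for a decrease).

+$19 billion

OMO sale (to banks) $287 billion: just an asset swap on bank balance sheets → 0.
OMO purchase (from banks) $456 billion: just an asset swap on bank balance sheets → 0.
Asset purchase (from non-banks) $292 billion: bank balance sheets expand → +$292B.
Currency withdrawal $273 billion: bank balance sheets shrink → −$273B.
Net: 0 + 0 + 292 − 273 = +$19 billion.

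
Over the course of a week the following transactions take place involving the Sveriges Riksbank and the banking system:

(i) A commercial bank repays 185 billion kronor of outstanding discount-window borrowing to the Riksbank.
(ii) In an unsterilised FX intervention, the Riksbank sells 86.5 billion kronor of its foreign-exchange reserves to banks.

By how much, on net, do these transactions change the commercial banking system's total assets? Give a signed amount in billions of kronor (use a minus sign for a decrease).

-185 billion

Discount-window repayment 185 billion kronor: bank balance sheets shrink → −185B.
FX sale 86.5 billion kronor: just an asset swap on bank balance sheets → 0.
Net: −185 + 0 = -185 billion.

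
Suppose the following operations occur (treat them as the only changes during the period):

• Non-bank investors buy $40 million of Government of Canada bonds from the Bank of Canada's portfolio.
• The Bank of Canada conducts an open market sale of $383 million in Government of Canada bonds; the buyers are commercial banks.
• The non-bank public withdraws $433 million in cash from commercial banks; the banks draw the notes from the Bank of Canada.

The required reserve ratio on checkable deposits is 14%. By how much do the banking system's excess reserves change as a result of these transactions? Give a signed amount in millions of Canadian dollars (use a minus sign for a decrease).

-$789.78 million

Asset sale (to non-banks) $40 million: reserves −$40M, deposits −$40M.
OMO sale (to banks) $383 million: reserves −$383M, deposits 0.
Currency withdrawal $433 million: reserves −$433M, deposits −$433M.
Totals: Δreserves = −$856M, Δdeposits = −$473M.
Δrequired reserves = 14% × −$473M = −$66.22M.
Δexcess reserves = Δreserves − Δrequired = −$856M − (−$66.22M) = -$789.78 million.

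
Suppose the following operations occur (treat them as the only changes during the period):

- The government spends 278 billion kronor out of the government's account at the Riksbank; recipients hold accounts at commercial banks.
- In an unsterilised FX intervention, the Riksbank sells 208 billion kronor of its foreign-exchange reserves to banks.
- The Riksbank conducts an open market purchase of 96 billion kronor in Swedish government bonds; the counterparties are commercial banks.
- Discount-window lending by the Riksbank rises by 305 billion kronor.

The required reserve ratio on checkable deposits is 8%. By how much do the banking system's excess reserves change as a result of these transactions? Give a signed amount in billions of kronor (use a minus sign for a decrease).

+448.76 billion

Government spending 278 billion kronor: reserves +278B, deposits +278B.
FX sale 208 billion kronor: reserves −208B, deposits 0.
OMO purchase (from banks) 96 billion kronor: reserves +96B, deposits 0.
Discount-window loan 305 billion kronor: reserves +305B, deposits 0.
Totals: Δreserves = +471B, Δdeposits = +278B.
Δrequired reserves = 8% × +278B = +22.24B.
Δexcess reserves = Δreserves − Δrequired = +471B − (+22.24B) = +448.76 billion.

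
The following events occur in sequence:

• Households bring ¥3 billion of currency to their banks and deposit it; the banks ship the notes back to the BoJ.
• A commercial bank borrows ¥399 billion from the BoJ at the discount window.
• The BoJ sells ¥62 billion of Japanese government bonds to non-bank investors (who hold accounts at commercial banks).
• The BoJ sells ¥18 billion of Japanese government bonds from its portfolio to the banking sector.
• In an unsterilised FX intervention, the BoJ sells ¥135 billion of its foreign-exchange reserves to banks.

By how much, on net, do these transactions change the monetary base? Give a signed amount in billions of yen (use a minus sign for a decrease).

BoJ balance sheet:
  Assets:      Securities −¥80B, Loans to banks +¥399B, Foreign assets −¥135B
  Liabilities: Bank reserves +¥187B, Currency in circulation −¥3B
Commercial banking system:
  Assets:      Reserves at CB +¥187B, Securities +¥18B, Foreign assets +¥135B
  Liabilities: Checkable deposits −¥59B, Borrowings from CB +¥399B
Monetary base = currency + reserves: −¥3B + (+¥187B) = +¥184 billion.

+¥184 billion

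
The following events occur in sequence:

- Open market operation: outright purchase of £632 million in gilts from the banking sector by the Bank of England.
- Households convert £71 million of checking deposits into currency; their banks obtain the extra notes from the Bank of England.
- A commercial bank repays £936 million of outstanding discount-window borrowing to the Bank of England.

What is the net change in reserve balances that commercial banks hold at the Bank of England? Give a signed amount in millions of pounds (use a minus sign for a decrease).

OMO purchase (from banks) £632 million: the Bank of England pays by crediting reserve accounts → +£632M.
Currency withdrawal £71 million: banks swap reserves for currency → −£71M.
Discount-window repayment £936 million: repayment is debited from reserves → −£936M.
Net: 632 − 71 − 936 = -£375 million.

-£375 million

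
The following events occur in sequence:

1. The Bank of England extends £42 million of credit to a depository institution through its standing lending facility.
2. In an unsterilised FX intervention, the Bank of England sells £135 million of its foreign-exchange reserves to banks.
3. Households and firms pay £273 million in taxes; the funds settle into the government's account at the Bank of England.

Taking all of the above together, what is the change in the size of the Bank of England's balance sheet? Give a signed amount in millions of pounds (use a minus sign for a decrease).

-£93 million

Bank of England balance sheet:
  Assets:      Loans to banks +£42M, Foreign assets −£135M
  Liabilities: Bank reserves −£366M, Government deposits +£273M
Commercial banking system:
  Assets:      Reserves at CB −£366M, Foreign assets +£135M
  Liabilities: Checkable deposits −£273M, Borrowings from CB +£42M
Change in total Bank of England assets = -£93 million.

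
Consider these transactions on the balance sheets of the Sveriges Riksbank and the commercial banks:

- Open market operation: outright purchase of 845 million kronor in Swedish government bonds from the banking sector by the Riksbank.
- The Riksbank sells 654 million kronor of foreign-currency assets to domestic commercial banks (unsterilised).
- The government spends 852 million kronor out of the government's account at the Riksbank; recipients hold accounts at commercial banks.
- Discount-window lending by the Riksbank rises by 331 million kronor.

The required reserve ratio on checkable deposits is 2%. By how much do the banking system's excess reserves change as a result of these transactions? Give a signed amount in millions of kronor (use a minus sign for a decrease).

+1356.96 million

OMO purchase (from banks) 845 million kronor: reserves +845M, deposits 0.
FX sale 654 million kronor: reserves −654M, deposits 0.
Government spending 852 million kronor: reserves +852M, deposits +852M.
Discount-window loan 331 million kronor: reserves +331M, deposits 0.
Totals: Δreserves = +1374M, Δdeposits = +852M.
Δrequired reserves = 2% × +852M = +17.04M.
Δexcess reserves = Δreserves − Δrequired = +1374M − (+17.04M) = +1356.96 million.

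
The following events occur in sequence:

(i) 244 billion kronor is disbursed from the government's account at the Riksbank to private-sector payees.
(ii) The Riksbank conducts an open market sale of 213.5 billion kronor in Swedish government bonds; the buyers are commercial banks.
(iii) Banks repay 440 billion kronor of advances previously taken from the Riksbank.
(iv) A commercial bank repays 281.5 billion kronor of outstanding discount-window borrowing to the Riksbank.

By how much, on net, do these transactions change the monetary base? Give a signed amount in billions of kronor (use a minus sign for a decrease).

-691 billion

Riksbank balance sheet:
  Assets:      Securities −213.5B, Loans to banks −721.5B
  Liabilities: Bank reserves −691B, Government deposits −244B
Monetary base = currency + reserves: 0 + (−691B) = -691 billion.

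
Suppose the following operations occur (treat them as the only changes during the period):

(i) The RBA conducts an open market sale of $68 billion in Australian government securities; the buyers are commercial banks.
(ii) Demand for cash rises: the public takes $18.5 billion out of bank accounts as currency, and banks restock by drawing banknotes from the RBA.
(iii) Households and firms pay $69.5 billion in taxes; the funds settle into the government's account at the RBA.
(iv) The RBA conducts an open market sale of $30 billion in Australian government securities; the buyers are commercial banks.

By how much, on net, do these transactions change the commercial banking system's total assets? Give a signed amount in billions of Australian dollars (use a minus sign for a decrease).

-$88 billion

RBA balance sheet:
  Assets:      Securities −$98B
  Liabilities: Bank reserves −$186B, Currency in circulation +$18.5B, Government deposits +$69.5B
Commercial banking system:
  Assets:      Reserves at CB −$186B, Securities +$98B
  Liabilities: Checkable deposits −$88B
Change in total bank assets = -$88 billion.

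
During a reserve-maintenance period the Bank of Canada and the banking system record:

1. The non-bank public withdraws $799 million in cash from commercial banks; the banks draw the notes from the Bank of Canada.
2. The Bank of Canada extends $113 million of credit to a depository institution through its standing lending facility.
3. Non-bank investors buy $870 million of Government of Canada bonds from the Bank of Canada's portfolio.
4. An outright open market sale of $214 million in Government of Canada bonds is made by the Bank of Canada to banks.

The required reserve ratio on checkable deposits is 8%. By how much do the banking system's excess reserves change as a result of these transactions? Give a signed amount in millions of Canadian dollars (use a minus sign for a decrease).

-$1636.48 million

Currency withdrawal $799 million: reserves −$799M, deposits −$799M.
Discount-window loan $113 million: reserves +$113M, deposits 0.
Asset sale (to non-banks) $870 million: reserves −$870M, deposits −$870M.
OMO sale (to banks) $214 million: reserves −$214M, deposits 0.
Totals: Δreserves = −$1770M, Δdeposits = −$1669M.
Δrequired reserves = 8% × −$1669M = −$133.52M.
Δexcess reserves = Δreserves − Δrequired = −$1770M − (−$133.52M) = -$1636.48 million.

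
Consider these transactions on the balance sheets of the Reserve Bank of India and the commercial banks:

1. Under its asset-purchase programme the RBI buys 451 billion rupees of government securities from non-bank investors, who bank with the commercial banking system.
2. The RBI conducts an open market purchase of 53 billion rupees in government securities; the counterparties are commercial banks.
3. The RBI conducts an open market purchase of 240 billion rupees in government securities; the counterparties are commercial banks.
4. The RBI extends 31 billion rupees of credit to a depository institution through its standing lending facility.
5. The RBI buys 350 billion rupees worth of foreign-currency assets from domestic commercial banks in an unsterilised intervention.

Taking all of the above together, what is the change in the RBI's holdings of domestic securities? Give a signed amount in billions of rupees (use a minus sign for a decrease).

+744 billion

RBI balance sheet:
  Assets:      Securities +744B, Loans to banks +31B, Foreign assets +350B
  Liabilities: Bank reserves +1125B
Commercial banking system:
  Assets:      Reserves at CB +1125B, Securities −293B, Foreign assets −350B
  Liabilities: Checkable deposits +451B, Borrowings from CB +31B
So the change in the RBI's holdings of domestic securities is +744 billion.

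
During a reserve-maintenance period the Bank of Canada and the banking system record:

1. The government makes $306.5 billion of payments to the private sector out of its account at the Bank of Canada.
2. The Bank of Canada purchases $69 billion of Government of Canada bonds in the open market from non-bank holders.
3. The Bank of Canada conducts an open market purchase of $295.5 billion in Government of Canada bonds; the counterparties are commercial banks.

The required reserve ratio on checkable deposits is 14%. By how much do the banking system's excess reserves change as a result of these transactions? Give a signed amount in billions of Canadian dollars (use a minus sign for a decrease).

Government spending $306.5 billion: reserves +$306.5B, deposits +$306.5B.
Asset purchase (from non-banks) $69 billion: reserves +$69B, deposits +$69B.
OMO purchase (from banks) $295.5 billion: reserves +$295.5B, deposits 0.
Totals: Δreserves = +$671B, Δdeposits = +$375.5B.
Δrequired reserves = 14% × +$375.5B = +$52.57B.
Δexcess reserves = Δreserves − Δrequired = +$671B − (+$52.57B) = +$618.43 billion.

+$618.43 billion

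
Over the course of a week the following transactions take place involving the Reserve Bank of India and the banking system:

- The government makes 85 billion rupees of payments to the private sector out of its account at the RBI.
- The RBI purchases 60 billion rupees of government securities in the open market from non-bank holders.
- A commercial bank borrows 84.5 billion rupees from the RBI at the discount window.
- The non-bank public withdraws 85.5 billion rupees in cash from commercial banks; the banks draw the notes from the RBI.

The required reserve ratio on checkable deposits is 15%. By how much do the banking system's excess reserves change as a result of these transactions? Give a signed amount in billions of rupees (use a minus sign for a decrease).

Government spending 85 billion rupees: reserves +85B, deposits +85B.
Asset purchase (from non-banks) 60 billion rupees: reserves +60B, deposits +60B.
Discount-window loan 84.5 billion rupees: reserves +84.5B, deposits 0.
Currency withdrawal 85.5 billion rupees: reserves −85.5B, deposits −85.5B.
Totals: Δreserves = +144B, Δdeposits = +59.5B.
Δrequired reserves = 15% × +59.5B = +8.925B.
Δexcess reserves = Δreserves − Δrequired = +144B − (+8.925B) = +135.075 billion.

+135.075 billion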